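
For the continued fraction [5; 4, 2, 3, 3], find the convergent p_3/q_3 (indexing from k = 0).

Using pₖ = aₖpₖ₋₁ + pₖ₋₂, qₖ = aₖqₖ₋₁ + qₖ₋₂ (with p₋₁=1, p₋₂=0, q₋₁=0, q₋₂=1):
  k=0: a=5, p=5, q=1
  k=1: a=4, p=21, q=4
  k=2: a=2, p=47, q=9
  k=3: a=3, p=162, q=31

162/31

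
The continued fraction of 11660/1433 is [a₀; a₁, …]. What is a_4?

1

11660 = 8·1433 + 196   →  a_0 = 8
1433 = 7·196 + 61   →  a_1 = 7
196 = 3·61 + 13   →  a_2 = 3
61 = 4·13 + 9   →  a_3 = 4
13 = 1·9 + 4   →  a_4 = 1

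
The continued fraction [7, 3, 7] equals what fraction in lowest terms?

Fold from the inside: start with 7/1.
  3 + 1/7 = 22/7
  7 + 7/22 = 161/22

161/22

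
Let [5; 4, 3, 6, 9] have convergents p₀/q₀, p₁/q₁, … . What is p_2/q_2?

68/13

Using pₖ = aₖpₖ₋₁ + pₖ₋₂, qₖ = aₖqₖ₋₁ + qₖ₋₂ (with p₋₁=1, p₋₂=0, q₋₁=0, q₋₂=1):
  k=0: a=5, p=5, q=1
  k=1: a=4, p=21, q=4
  k=2: a=3, p=68, q=13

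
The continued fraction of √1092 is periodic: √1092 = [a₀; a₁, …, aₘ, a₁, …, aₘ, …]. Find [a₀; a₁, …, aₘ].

[33; 22, 66]

a₀ = ⌊√1092⌋ = 33.
With m₀=0, d₀=1 and mₖ₊₁ = dₖaₖ − mₖ, dₖ₊₁ = (n − mₖ₊₁²)/dₖ, aₖ₊₁ = ⌊(a₀+mₖ₊₁)/dₖ₊₁⌋:
  k=1: m=33, d=3, a=22
  k=2: m=33, d=1, a=66
d=1 and a=2a₀=66 at k=2, so the next step gives (m, d) = (33, 3) again — its k=1 value — and the period has length 2.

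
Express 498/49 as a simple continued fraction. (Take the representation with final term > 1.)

498 = 10*49 + 8
49 = 6*8 + 1
8 = 8*1 + 0  (stop)
So 498/49 = [10; 6, 8].

[10; 6, 8]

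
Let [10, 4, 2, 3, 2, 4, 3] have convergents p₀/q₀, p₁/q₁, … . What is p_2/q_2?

Using pₖ = aₖpₖ₋₁ + pₖ₋₂, qₖ = aₖqₖ₋₁ + qₖ₋₂ (with p₋₁=1, p₋₂=0, q₋₁=0, q₋₂=1):
  k=0: a=10, p=10, q=1
  k=1: a=4, p=41, q=4
  k=2: a=2, p=92, q=9

92/9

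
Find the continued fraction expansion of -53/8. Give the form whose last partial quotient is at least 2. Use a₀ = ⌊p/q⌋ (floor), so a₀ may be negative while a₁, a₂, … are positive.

-53 = -7*8 + 3
8 = 2*3 + 2
3 = 1*2 + 1
2 = 2*1 + 0  (stop)
So -53/8 = [-7; 2, 1, 2].

[-7; 2, 1, 2]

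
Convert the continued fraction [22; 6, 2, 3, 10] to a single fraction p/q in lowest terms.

Using pₖ = aₖpₖ₋₁ + pₖ₋₂ and qₖ = aₖqₖ₋₁ + qₖ₋₂:
  k=0: a=22, p=22, q=1
  k=1: a=6, p=133, q=6
  k=2: a=2, p=288, q=13
  k=3: a=3, p=997, q=45
  k=4: a=10, p=10258, q=463

10258/463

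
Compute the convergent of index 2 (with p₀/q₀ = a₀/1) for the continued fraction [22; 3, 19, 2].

Using pₖ = aₖpₖ₋₁ + pₖ₋₂, qₖ = aₖqₖ₋₁ + qₖ₋₂ (with p₋₁=1, p₋₂=0, q₋₁=0, q₋₂=1):
  k=0: a=22, p=22, q=1
  k=1: a=3, p=67, q=3
  k=2: a=19, p=1295, q=58

1295/58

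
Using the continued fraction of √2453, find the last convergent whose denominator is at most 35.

941/19

√2453 = [49; 1, 1, 8, 1, 1, 98, …] (period length 6).
Convergents:
  p_0/q_0 = 49/1
  p_1/q_1 = 50/1
  p_2/q_2 = 99/2
  p_3/q_3 = 842/17
  p_4/q_4 = 941/19
  p_5/q_5 = 1783/36
q_4 = 19 ≤ 35 < 36 = q_5, so the answer is 941/19.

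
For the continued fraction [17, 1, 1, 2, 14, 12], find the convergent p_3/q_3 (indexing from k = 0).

Using pₖ = aₖpₖ₋₁ + pₖ₋₂, qₖ = aₖqₖ₋₁ + qₖ₋₂ (with p₋₁=1, p₋₂=0, q₋₁=0, q₋₂=1):
  k=0: a=17, p=17, q=1
  k=1: a=1, p=18, q=1
  k=2: a=1, p=35, q=2
  k=3: a=2, p=88, q=5

88/5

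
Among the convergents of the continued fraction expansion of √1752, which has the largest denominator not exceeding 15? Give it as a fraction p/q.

√1752 = [41; 1, 5, 1, 82, …] (period length 4).
Convergents:
  p_0/q_0 = 41/1
  p_1/q_1 = 42/1
  p_2/q_2 = 251/6
  p_3/q_3 = 293/7
  p_4/q_4 = 24277/580
q_3 = 7 ≤ 15 < 580 = q_4, so the answer is 293/7.

293/7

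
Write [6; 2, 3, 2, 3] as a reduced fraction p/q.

354/55

Using pₖ = aₖpₖ₋₁ + pₖ₋₂ and qₖ = aₖqₖ₋₁ + qₖ₋₂:
  k=0: a=6, p=6, q=1
  k=1: a=2, p=13, q=2
  k=2: a=3, p=45, q=7
  k=3: a=2, p=103, q=16
  k=4: a=3, p=354, q=55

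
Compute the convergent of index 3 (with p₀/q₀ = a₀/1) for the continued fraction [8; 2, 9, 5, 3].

822/97

Using pₖ = aₖpₖ₋₁ + pₖ₋₂, qₖ = aₖqₖ₋₁ + qₖ₋₂ (with p₋₁=1, p₋₂=0, q₋₁=0, q₋₂=1):
  k=0: a=8, p=8, q=1
  k=1: a=2, p=17, q=2
  k=2: a=9, p=161, q=19
  k=3: a=5, p=822, q=97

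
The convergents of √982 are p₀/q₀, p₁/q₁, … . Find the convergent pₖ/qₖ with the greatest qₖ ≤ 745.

8837/282

√982 = [31; 2, 1, 30, 1, 2, 62, …] (period length 6).
Convergents:
  p_0/q_0 = 31/1
  p_1/q_1 = 63/2
  p_2/q_2 = 94/3
  p_3/q_3 = 2883/92
  p_4/q_4 = 2977/95
  p_5/q_5 = 8837/282
  p_6/q_6 = 550871/17579
q_5 = 282 ≤ 745 < 17579 = q_6, so the answer is 8837/282.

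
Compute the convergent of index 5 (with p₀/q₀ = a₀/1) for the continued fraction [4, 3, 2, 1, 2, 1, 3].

159/37

Using pₖ = aₖpₖ₋₁ + pₖ₋₂, qₖ = aₖqₖ₋₁ + qₖ₋₂ (with p₋₁=1, p₋₂=0, q₋₁=0, q₋₂=1):
  k=0: a=4, p=4, q=1
  k=1: a=3, p=13, q=3
  k=2: a=2, p=30, q=7
  k=3: a=1, p=43, q=10
  k=4: a=2, p=116, q=27
  k=5: a=1, p=159, q=37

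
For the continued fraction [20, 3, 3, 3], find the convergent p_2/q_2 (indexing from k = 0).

Using pₖ = aₖpₖ₋₁ + pₖ₋₂, qₖ = aₖqₖ₋₁ + qₖ₋₂ (with p₋₁=1, p₋₂=0, q₋₁=0, q₋₂=1):
  k=0: a=20, p=20, q=1
  k=1: a=3, p=61, q=3
  k=2: a=3, p=203, q=10

203/10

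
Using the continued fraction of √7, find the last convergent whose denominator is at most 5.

8/3

√7 = [2; 1, 1, 1, 4, …] (period length 4).
Convergents:
  p_0/q_0 = 2/1
  p_1/q_1 = 3/1
  p_2/q_2 = 5/2
  p_3/q_3 = 8/3
  p_4/q_4 = 37/14
q_3 = 3 ≤ 5 < 14 = q_4, so the answer is 8/3.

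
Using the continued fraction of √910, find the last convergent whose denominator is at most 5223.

√910 = [30; 6, 60, …] (period length 2).
Convergents:
  p_0/q_0 = 30/1
  p_1/q_1 = 181/6
  p_2/q_2 = 10890/361
  p_3/q_3 = 65521/2172
  p_4/q_4 = 3942150/130681
q_3 = 2172 ≤ 5223 < 130681 = q_4, so the answer is 65521/2172.

65521/2172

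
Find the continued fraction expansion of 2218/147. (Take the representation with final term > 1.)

[15; 11, 3, 4]

2218 = 15×147 + 13
147 = 11×13 + 4
13 = 3×4 + 1
4 = 4×1 + 0  (stop)
So 2218/147 = [15; 11, 3, 4].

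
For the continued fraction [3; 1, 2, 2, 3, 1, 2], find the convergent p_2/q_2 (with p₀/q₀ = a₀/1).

11/3

Using pₖ = aₖpₖ₋₁ + pₖ₋₂, qₖ = aₖqₖ₋₁ + qₖ₋₂ (with p₋₁=1, p₋₂=0, q₋₁=0, q₋₂=1):
  k=0: a=3, p=3, q=1
  k=1: a=1, p=4, q=1
  k=2: a=2, p=11, q=3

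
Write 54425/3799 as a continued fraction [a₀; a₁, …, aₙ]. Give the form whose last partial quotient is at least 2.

[14; 3, 15, 9, 9]

54425 = 14·3799 + 1239
3799 = 3·1239 + 82
1239 = 15·82 + 9
82 = 9·9 + 1
9 = 9·1 + 0  (stop)
So 54425/3799 = [14; 3, 15, 9, 9].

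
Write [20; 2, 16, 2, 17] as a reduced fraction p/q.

Using pₖ = aₖpₖ₋₁ + pₖ₋₂ and qₖ = aₖqₖ₋₁ + qₖ₋₂:
  k=0: a=20, p=20, q=1
  k=1: a=2, p=41, q=2
  k=2: a=16, p=676, q=33
  k=3: a=2, p=1393, q=68
  k=4: a=17, p=24357, q=1189

24357/1189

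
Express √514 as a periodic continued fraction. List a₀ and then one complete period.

[22; 1, 2, 22, 2, 1, 44]

a₀ = ⌊√514⌋ = 22.
With m₀=0, d₀=1 and mₖ₊₁ = dₖaₖ − mₖ, dₖ₊₁ = (n − mₖ₊₁²)/dₖ, aₖ₊₁ = ⌊(a₀+mₖ₊₁)/dₖ₊₁⌋:
  k=1: m=22, d=30, a=1
  k=2: m=8, d=15, a=2
  k=3: m=22, d=2, a=22
  k=4: m=22, d=15, a=2
  k=5: m=8, d=30, a=1
  k=6: m=22, d=1, a=44
d=1 and a=2a₀=44 at k=6, so the next step gives (m, d) = (22, 30) again — its k=1 value — and the period has length 6.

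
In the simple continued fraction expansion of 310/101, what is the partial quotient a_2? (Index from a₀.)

310 = 3·101 + 7   →  a_0 = 3
101 = 14·7 + 3   →  a_1 = 14
7 = 2·3 + 1   →  a_2 = 2

2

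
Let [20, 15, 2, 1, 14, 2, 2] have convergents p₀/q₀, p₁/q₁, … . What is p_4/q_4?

13544/675

Using pₖ = aₖpₖ₋₁ + pₖ₋₂, qₖ = aₖqₖ₋₁ + qₖ₋₂ (with p₋₁=1, p₋₂=0, q₋₁=0, q₋₂=1):
  k=0: a=20, p=20, q=1
  k=1: a=15, p=301, q=15
  k=2: a=2, p=622, q=31
  k=3: a=1, p=923, q=46
  k=4: a=14, p=13544, q=675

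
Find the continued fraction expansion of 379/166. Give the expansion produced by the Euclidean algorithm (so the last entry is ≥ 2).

379 = 2*166 + 47
166 = 3*47 + 25
47 = 1*25 + 22
25 = 1*22 + 3
22 = 7*3 + 1
3 = 3*1 + 0  (stop)
So 379/166 = [2; 3, 1, 1, 7, 3].

[2; 3, 1, 1, 7, 3]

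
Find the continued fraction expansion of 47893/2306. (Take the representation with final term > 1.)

47893 = 20·2306 + 1773
2306 = 1·1773 + 533
1773 = 3·533 + 174
533 = 3·174 + 11
174 = 15·11 + 9
11 = 1·9 + 2
9 = 4·2 + 1
2 = 2·1 + 0  (stop)
So 47893/2306 = [20; 1, 3, 3, 15, 1, 4, 2].

[20; 1, 3, 3, 15, 1, 4, 2]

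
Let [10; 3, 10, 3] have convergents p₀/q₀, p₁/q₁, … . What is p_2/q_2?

320/31

Using pₖ = aₖpₖ₋₁ + pₖ₋₂, qₖ = aₖqₖ₋₁ + qₖ₋₂ (with p₋₁=1, p₋₂=0, q₋₁=0, q₋₂=1):
  k=0: a=10, p=10, q=1
  k=1: a=3, p=31, q=3
  k=2: a=10, p=320, q=31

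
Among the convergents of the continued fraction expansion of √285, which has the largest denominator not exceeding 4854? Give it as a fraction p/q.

79936/4735

√285 = [16; 1, 7, 2, 7, 1, 32, …] (period length 6).
Convergents:
  p_0/q_0 = 16/1
  p_1/q_1 = 17/1
  p_2/q_2 = 135/8
  p_3/q_3 = 287/17
  p_4/q_4 = 2144/127
  p_5/q_5 = 2431/144
  p_6/q_6 = 79936/4735
  p_7/q_7 = 82367/4879
q_6 = 4735 ≤ 4854 < 4879 = q_7, so the answer is 79936/4735.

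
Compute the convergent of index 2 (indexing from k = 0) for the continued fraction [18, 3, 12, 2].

Using pₖ = aₖpₖ₋₁ + pₖ₋₂, qₖ = aₖqₖ₋₁ + qₖ₋₂ (with p₋₁=1, p₋₂=0, q₋₁=0, q₋₂=1):
  k=0: a=18, p=18, q=1
  k=1: a=3, p=55, q=3
  k=2: a=12, p=678, q=37

678/37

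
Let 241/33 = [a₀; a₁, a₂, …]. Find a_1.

241 = 7·33 + 10   →  a_0 = 7
33 = 3·10 + 3   →  a_1 = 3

3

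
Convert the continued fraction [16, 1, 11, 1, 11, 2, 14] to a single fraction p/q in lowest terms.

79147/4677

Using pₖ = aₖpₖ₋₁ + pₖ₋₂ and qₖ = aₖqₖ₋₁ + qₖ₋₂:
  k=0: a=16, p=16, q=1
  k=1: a=1, p=17, q=1
  k=2: a=11, p=203, q=12
  k=3: a=1, p=220, q=13
  k=4: a=11, p=2623, q=155
  k=5: a=2, p=5466, q=323
  k=6: a=14, p=79147, q=4677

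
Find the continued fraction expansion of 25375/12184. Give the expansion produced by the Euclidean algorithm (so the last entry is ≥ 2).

25375 = 2·12184 + 1007
12184 = 12·1007 + 100
1007 = 10·100 + 7
100 = 14·7 + 2
7 = 3·2 + 1
2 = 2·1 + 0  (stop)
So 25375/12184 = [2; 12, 10, 14, 3, 2].

[2; 12, 10, 14, 3, 2]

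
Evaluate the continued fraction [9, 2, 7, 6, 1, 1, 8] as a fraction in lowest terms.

16085/1699

Using pₖ = aₖpₖ₋₁ + pₖ₋₂ and qₖ = aₖqₖ₋₁ + qₖ₋₂:
  k=0: a=9, p=9, q=1
  k=1: a=2, p=19, q=2
  k=2: a=7, p=142, q=15
  k=3: a=6, p=871, q=92
  k=4: a=1, p=1013, q=107
  k=5: a=1, p=1884, q=199
  k=6: a=8, p=16085, q=1699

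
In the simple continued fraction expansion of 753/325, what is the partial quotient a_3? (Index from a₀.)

2

753 = 2·325 + 103   →  a_0 = 2
325 = 3·103 + 16   →  a_1 = 3
103 = 6·16 + 7   →  a_2 = 6
16 = 2·7 + 2   →  a_3 = 2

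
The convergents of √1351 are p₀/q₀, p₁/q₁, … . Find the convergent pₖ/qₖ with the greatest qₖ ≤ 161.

4668/127

√1351 = [36; 1, 3, 10, 3, 1, 72, …] (period length 6).
Convergents:
  p_0/q_0 = 36/1
  p_1/q_1 = 37/1
  p_2/q_2 = 147/4
  p_3/q_3 = 1507/41
  p_4/q_4 = 4668/127
  p_5/q_5 = 6175/168
q_4 = 127 ≤ 161 < 168 = q_5, so the answer is 4668/127.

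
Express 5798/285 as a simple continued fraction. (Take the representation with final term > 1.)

[20; 2, 1, 9, 1, 8]

5798 = 20·285 + 98
285 = 2·98 + 89
98 = 1·89 + 9
89 = 9·9 + 8
9 = 1·8 + 1
8 = 8·1 + 0  (stop)
So 5798/285 = [20; 2, 1, 9, 1, 8].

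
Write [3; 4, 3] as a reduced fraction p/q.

Using pₖ = aₖpₖ₋₁ + pₖ₋₂ and qₖ = aₖqₖ₋₁ + qₖ₋₂:
  k=0: a=3, p=3, q=1
  k=1: a=4, p=13, q=4
  k=2: a=3, p=42, q=13

42/13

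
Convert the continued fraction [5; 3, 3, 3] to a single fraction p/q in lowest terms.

175/33

Using pₖ = aₖpₖ₋₁ + pₖ₋₂ and qₖ = aₖqₖ₋₁ + qₖ₋₂:
  k=0: a=5, p=5, q=1
  k=1: a=3, p=16, q=3
  k=2: a=3, p=53, q=10
  k=3: a=3, p=175, q=33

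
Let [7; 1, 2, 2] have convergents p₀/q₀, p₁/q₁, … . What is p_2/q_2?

Using pₖ = aₖpₖ₋₁ + pₖ₋₂, qₖ = aₖqₖ₋₁ + qₖ₋₂ (with p₋₁=1, p₋₂=0, q₋₁=0, q₋₂=1):
  k=0: a=7, p=7, q=1
  k=1: a=1, p=8, q=1
  k=2: a=2, p=23, q=3

23/3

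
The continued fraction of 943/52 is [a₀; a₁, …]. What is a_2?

2

943 = 18·52 + 7   →  a_0 = 18
52 = 7·7 + 3   →  a_1 = 7
7 = 2·3 + 1   →  a_2 = 2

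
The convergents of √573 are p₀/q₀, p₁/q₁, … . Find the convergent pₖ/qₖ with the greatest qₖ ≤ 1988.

√573 = [23; 1, 14, 1, 46, …] (period length 4).
Convergents:
  p_0/q_0 = 23/1
  p_1/q_1 = 24/1
  p_2/q_2 = 359/15
  p_3/q_3 = 383/16
  p_4/q_4 = 17977/751
  p_5/q_5 = 18360/767
  p_6/q_6 = 275017/11489
q_5 = 767 ≤ 1988 < 11489 = q_6, so the answer is 18360/767.

18360/767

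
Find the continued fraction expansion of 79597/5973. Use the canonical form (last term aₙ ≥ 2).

79597 = 13*5973 + 1948
5973 = 3*1948 + 129
1948 = 15*129 + 13
129 = 9*13 + 12
13 = 1*12 + 1
12 = 12*1 + 0  (stop)
So 79597/5973 = [13; 3, 15, 9, 1, 12].

[13; 3, 15, 9, 1, 12]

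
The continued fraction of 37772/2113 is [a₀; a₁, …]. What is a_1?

37772 = 17·2113 + 1851   →  a_0 = 17
2113 = 1·1851 + 262   →  a_1 = 1

1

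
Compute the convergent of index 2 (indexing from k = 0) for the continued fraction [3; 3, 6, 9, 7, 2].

63/19

Using pₖ = aₖpₖ₋₁ + pₖ₋₂, qₖ = aₖqₖ₋₁ + qₖ₋₂ (with p₋₁=1, p₋₂=0, q₋₁=0, q₋₂=1):
  k=0: a=3, p=3, q=1
  k=1: a=3, p=10, q=3
  k=2: a=6, p=63, q=19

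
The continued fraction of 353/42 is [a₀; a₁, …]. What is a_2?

2

353 = 8·42 + 17   →  a_0 = 8
42 = 2·17 + 8   →  a_1 = 2
17 = 2·8 + 1   →  a_2 = 2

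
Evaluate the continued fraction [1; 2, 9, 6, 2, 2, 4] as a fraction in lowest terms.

Using pₖ = aₖpₖ₋₁ + pₖ₋₂ and qₖ = aₖqₖ₋₁ + qₖ₋₂:
  k=0: a=1, p=1, q=1
  k=1: a=2, p=3, q=2
  k=2: a=9, p=28, q=19
  k=3: a=6, p=171, q=116
  k=4: a=2, p=370, q=251
  k=5: a=2, p=911, q=618
  k=6: a=4, p=4014, q=2723

4014/2723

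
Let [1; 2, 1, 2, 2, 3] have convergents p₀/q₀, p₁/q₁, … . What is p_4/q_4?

Using pₖ = aₖpₖ₋₁ + pₖ₋₂, qₖ = aₖqₖ₋₁ + qₖ₋₂ (with p₋₁=1, p₋₂=0, q₋₁=0, q₋₂=1):
  k=0: a=1, p=1, q=1
  k=1: a=2, p=3, q=2
  k=2: a=1, p=4, q=3
  k=3: a=2, p=11, q=8
  k=4: a=2, p=26, q=19

26/19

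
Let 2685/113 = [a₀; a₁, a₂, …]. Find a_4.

2685 = 23·113 + 86   →  a_0 = 23
113 = 1·86 + 27   →  a_1 = 1
86 = 3·27 + 5   →  a_2 = 3
27 = 5·5 + 2   →  a_3 = 5
5 = 2·2 + 1   →  a_4 = 2

2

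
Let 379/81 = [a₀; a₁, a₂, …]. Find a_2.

379 = 4·81 + 55   →  a_0 = 4
81 = 1·55 + 26   →  a_1 = 1
55 = 2·26 + 3   →  a_2 = 2

2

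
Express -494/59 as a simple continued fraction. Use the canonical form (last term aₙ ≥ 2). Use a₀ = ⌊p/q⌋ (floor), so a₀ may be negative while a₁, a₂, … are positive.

[-9; 1, 1, 1, 2, 7]

-494 = -9·59 + 37
59 = 1·37 + 22
37 = 1·22 + 15
22 = 1·15 + 7
15 = 2·7 + 1
7 = 7·1 + 0  (stop)
So -494/59 = [-9; 1, 1, 1, 2, 7].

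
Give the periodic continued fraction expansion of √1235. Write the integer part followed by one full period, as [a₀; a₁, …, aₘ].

[35; 7, 70]

a₀ = ⌊√1235⌋ = 35.
With m₀=0, d₀=1 and mₖ₊₁ = dₖaₖ − mₖ, dₖ₊₁ = (n − mₖ₊₁²)/dₖ, aₖ₊₁ = ⌊(a₀+mₖ₊₁)/dₖ₊₁⌋:
  k=1: m=35, d=10, a=7
  k=2: m=35, d=1, a=70
d=1 and a=2a₀=70 at k=2, so the next step gives (m, d) = (35, 10) again — its k=1 value — and the period has length 2.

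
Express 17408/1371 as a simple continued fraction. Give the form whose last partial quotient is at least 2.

17408 = 12×1371 + 956
1371 = 1×956 + 415
956 = 2×415 + 126
415 = 3×126 + 37
126 = 3×37 + 15
37 = 2×15 + 7
15 = 2×7 + 1
7 = 7×1 + 0  (stop)
So 17408/1371 = [12; 1, 2, 3, 3, 2, 2, 7].

[12; 1, 2, 3, 3, 2, 2, 7]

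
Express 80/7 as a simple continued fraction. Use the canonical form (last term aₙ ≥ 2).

80 = 11*7 + 3
7 = 2*3 + 1
3 = 3*1 + 0  (stop)
So 80/7 = [11; 2, 3].

[11; 2, 3]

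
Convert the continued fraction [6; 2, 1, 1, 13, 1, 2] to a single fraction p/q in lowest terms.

Fold from the inside: start with 2/1.
  1 + 1/2 = 3/2
  13 + 2/3 = 41/3
  1 + 3/41 = 44/41
  1 + 41/44 = 85/44
  2 + 44/85 = 214/85
  6 + 85/214 = 1369/214

1369/214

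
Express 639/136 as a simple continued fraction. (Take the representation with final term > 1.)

[4; 1, 2, 3, 6, 2]

639 = 4*136 + 95
136 = 1*95 + 41
95 = 2*41 + 13
41 = 3*13 + 2
13 = 6*2 + 1
2 = 2*1 + 0  (stop)
So 639/136 = [4; 1, 2, 3, 6, 2].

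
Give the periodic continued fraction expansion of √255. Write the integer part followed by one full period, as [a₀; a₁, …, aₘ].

a₀ = ⌊√255⌋ = 15.

[15; 1, 30]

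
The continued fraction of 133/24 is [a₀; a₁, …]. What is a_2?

1

133 = 5·24 + 13   →  a_0 = 5
24 = 1·13 + 11   →  a_1 = 1
13 = 1·11 + 2   →  a_2 = 1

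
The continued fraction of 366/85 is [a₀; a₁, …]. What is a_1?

3

366 = 4·85 + 26   →  a_0 = 4
85 = 3·26 + 7   →  a_1 = 3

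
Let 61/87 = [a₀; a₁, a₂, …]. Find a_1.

1

61 = 0·87 + 61   →  a_0 = 0
87 = 1·61 + 26   →  a_1 = 1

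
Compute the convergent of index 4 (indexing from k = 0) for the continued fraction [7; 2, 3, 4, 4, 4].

Using pₖ = aₖpₖ₋₁ + pₖ₋₂, qₖ = aₖqₖ₋₁ + qₖ₋₂ (with p₋₁=1, p₋₂=0, q₋₁=0, q₋₂=1):
  k=0: a=7, p=7, q=1
  k=1: a=2, p=15, q=2
  k=2: a=3, p=52, q=7
  k=3: a=4, p=223, q=30
  k=4: a=4, p=944, q=127

944/127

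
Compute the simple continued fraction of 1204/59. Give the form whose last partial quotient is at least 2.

1204 = 20*59 + 24
59 = 2*24 + 11
24 = 2*11 + 2
11 = 5*2 + 1
2 = 2*1 + 0  (stop)
So 1204/59 = [20; 2, 2, 5, 2].

[20; 2, 2, 5, 2]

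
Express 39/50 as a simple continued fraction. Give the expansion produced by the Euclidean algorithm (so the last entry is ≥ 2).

[0; 1, 3, 1, 1, 5]

39 = 0·50 + 39
50 = 1·39 + 11
39 = 3·11 + 6
11 = 1·6 + 5
6 = 1·5 + 1
5 = 5·1 + 0  (stop)
So 39/50 = [0; 1, 3, 1, 1, 5].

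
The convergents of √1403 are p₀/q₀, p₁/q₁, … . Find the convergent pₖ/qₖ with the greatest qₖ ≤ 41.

1311/35

√1403 = [37; 2, 5, 3, 1, 3, 5, 2, 74, …] (period length 8).
Convergents:
  p_0/q_0 = 37/1
  p_1/q_1 = 75/2
  p_2/q_2 = 412/11
  p_3/q_3 = 1311/35
  p_4/q_4 = 1723/46
q_3 = 35 ≤ 41 < 46 = q_4, so the answer is 1311/35.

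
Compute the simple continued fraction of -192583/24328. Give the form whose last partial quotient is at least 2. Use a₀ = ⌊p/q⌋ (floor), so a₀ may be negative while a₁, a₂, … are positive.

[-8; 11, 1, 11, 2, 4, 18]

-192583 = -8·24328 + 2041
24328 = 11·2041 + 1877
2041 = 1·1877 + 164
1877 = 11·164 + 73
164 = 2·73 + 18
73 = 4·18 + 1
18 = 18·1 + 0  (stop)
So -192583/24328 = [-8; 11, 1, 11, 2, 4, 18].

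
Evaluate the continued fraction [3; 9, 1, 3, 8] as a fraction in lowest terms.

999/322

Fold from the inside: start with 8/1.
  3 + 1/8 = 25/8
  1 + 8/25 = 33/25
  9 + 25/33 = 322/33
  3 + 33/322 = 999/322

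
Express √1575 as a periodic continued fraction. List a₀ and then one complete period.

[39; 1, 2, 5, 2, 1, 78]

a₀ = ⌊√1575⌋ = 39.
With m₀=0, d₀=1 and mₖ₊₁ = dₖaₖ − mₖ, dₖ₊₁ = (n − mₖ₊₁²)/dₖ, aₖ₊₁ = ⌊(a₀+mₖ₊₁)/dₖ₊₁⌋:
  k=1: m=39, d=54, a=1
  k=2: m=15, d=25, a=2
  k=3: m=35, d=14, a=5
  k=4: m=35, d=25, a=2
  k=5: m=15, d=54, a=1
  k=6: m=39, d=1, a=78
d=1 and a=2a₀=78 at k=6, so the next step gives (m, d) = (39, 54) again — its k=1 value — and the period has length 6.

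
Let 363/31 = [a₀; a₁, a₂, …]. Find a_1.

363 = 11·31 + 22   →  a_0 = 11
31 = 1·22 + 9   →  a_1 = 1

1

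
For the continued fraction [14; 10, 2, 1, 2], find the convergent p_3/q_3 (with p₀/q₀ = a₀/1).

Using pₖ = aₖpₖ₋₁ + pₖ₋₂, qₖ = aₖqₖ₋₁ + qₖ₋₂ (with p₋₁=1, p₋₂=0, q₋₁=0, q₋₂=1):
  k=0: a=14, p=14, q=1
  k=1: a=10, p=141, q=10
  k=2: a=2, p=296, q=21
  k=3: a=1, p=437, q=31

437/31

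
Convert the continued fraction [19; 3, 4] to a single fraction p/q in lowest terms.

251/13

Using pₖ = aₖpₖ₋₁ + pₖ₋₂ and qₖ = aₖqₖ₋₁ + qₖ₋₂:
  k=0: a=19, p=19, q=1
  k=1: a=3, p=58, q=3
  k=2: a=4, p=251, q=13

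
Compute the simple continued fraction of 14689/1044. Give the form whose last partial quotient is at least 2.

[14; 14, 3, 3, 7]

14689 = 14×1044 + 73
1044 = 14×73 + 22
73 = 3×22 + 7
22 = 3×7 + 1
7 = 7×1 + 0  (stop)
So 14689/1044 = [14; 14, 3, 3, 7].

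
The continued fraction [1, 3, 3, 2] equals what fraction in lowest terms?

Fold from the inside: start with 2/1.
  3 + 1/2 = 7/2
  3 + 2/7 = 23/7
  1 + 7/23 = 30/23

30/23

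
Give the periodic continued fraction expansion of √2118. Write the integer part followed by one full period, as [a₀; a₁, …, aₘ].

a₀ = ⌊√2118⌋ = 46.

[46; 46, 92]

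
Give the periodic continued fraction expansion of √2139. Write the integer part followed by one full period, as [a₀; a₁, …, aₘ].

a₀ = ⌊√2139⌋ = 46.
With m₀=0, d₀=1 and mₖ₊₁ = dₖaₖ − mₖ, dₖ₊₁ = (n − mₖ₊₁²)/dₖ, aₖ₊₁ = ⌊(a₀+mₖ₊₁)/dₖ₊₁⌋:
  k=1: m=46, d=23, a=4
  k=2: m=46, d=1, a=92
d=1 and a=2a₀=92 at k=2, so the next step gives (m, d) = (46, 23) again — its k=1 value — and the period has length 2.

[46; 4, 92]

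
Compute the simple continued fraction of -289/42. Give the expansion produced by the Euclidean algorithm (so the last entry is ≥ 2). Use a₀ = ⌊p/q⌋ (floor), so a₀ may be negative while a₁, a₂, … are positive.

[-7; 8, 2, 2]

-289 = -7×42 + 5
42 = 8×5 + 2
5 = 2×2 + 1
2 = 2×1 + 0  (stop)
So -289/42 = [-7; 8, 2, 2].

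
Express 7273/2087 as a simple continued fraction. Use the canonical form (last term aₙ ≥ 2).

[3; 2, 16, 15, 1, 3]

7273 = 3·2087 + 1012
2087 = 2·1012 + 63
1012 = 16·63 + 4
63 = 15·4 + 3
4 = 1·3 + 1
3 = 3·1 + 0  (stop)
So 7273/2087 = [3; 2, 16, 15, 1, 3].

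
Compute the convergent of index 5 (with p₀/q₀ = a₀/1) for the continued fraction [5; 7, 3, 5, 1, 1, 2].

1315/256

Using pₖ = aₖpₖ₋₁ + pₖ₋₂, qₖ = aₖqₖ₋₁ + qₖ₋₂ (with p₋₁=1, p₋₂=0, q₋₁=0, q₋₂=1):
  k=0: a=5, p=5, q=1
  k=1: a=7, p=36, q=7
  k=2: a=3, p=113, q=22
  k=3: a=5, p=601, q=117
  k=4: a=1, p=714, q=139
  k=5: a=1, p=1315, q=256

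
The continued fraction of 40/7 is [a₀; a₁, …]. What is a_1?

1

40 = 5·7 + 5   →  a_0 = 5
7 = 1·5 + 2   →  a_1 = 1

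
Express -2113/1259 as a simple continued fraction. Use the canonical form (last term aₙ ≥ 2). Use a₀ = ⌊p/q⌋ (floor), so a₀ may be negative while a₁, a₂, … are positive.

-2113 = -2×1259 + 405
1259 = 3×405 + 44
405 = 9×44 + 9
44 = 4×9 + 8
9 = 1×8 + 1
8 = 8×1 + 0  (stop)
So -2113/1259 = [-2; 3, 9, 4, 1, 8].

[-2; 3, 9, 4, 1, 8]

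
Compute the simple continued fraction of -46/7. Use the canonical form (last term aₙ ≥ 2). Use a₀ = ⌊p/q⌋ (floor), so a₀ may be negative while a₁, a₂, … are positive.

-46 = -7·7 + 3
7 = 2·3 + 1
3 = 3·1 + 0  (stop)
So -46/7 = [-7; 2, 3].

[-7; 2, 3]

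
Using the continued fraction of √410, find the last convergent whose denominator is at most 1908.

√410 = [20; 4, 40, …] (period length 2).
Convergents:
  p_0/q_0 = 20/1
  p_1/q_1 = 81/4
  p_2/q_2 = 3260/161
  p_3/q_3 = 13121/648
  p_4/q_4 = 528100/26081
q_3 = 648 ≤ 1908 < 26081 = q_4, so the answer is 13121/648.

13121/648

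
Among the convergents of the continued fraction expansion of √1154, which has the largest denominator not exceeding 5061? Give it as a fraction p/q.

√1154 = [33; 1, 32, 1, 66, …] (period length 4).
Convergents:
  p_0/q_0 = 33/1
  p_1/q_1 = 34/1
  p_2/q_2 = 1121/33
  p_3/q_3 = 1155/34
  p_4/q_4 = 77351/2277
  p_5/q_5 = 78506/2311
  p_6/q_6 = 2589543/76229
q_5 = 2311 ≤ 5061 < 76229 = q_6, so the answer is 78506/2311.

78506/2311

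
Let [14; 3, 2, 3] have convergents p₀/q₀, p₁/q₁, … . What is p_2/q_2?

Using pₖ = aₖpₖ₋₁ + pₖ₋₂, qₖ = aₖqₖ₋₁ + qₖ₋₂ (with p₋₁=1, p₋₂=0, q₋₁=0, q₋₂=1):
  k=0: a=14, p=14, q=1
  k=1: a=3, p=43, q=3
  k=2: a=2, p=100, q=7

100/7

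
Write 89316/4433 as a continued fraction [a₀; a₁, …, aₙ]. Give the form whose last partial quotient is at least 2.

89316 = 20×4433 + 656
4433 = 6×656 + 497
656 = 1×497 + 159
497 = 3×159 + 20
159 = 7×20 + 19
20 = 1×19 + 1
19 = 19×1 + 0  (stop)
So 89316/4433 = [20; 6, 1, 3, 7, 1, 19].

[20; 6, 1, 3, 7, 1, 19]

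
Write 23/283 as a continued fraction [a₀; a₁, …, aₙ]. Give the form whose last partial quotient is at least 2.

23 = 0*283 + 23
283 = 12*23 + 7
23 = 3*7 + 2
7 = 3*2 + 1
2 = 2*1 + 0  (stop)
So 23/283 = [0; 12, 3, 3, 2].

[0; 12, 3, 3, 2]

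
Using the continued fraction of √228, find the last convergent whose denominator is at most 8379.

45601/3020

√228 = [15; 10, 30, …] (period length 2).
Convergents:
  p_0/q_0 = 15/1
  p_1/q_1 = 151/10
  p_2/q_2 = 4545/301
  p_3/q_3 = 45601/3020
  p_4/q_4 = 1372575/90901
q_3 = 3020 ≤ 8379 < 90901 = q_4, so the answer is 45601/3020.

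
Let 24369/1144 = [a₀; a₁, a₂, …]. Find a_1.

3

24369 = 21·1144 + 345   →  a_0 = 21
1144 = 3·345 + 109   →  a_1 = 3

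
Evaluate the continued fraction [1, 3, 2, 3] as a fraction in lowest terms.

Fold from the inside: start with 3/1.
  2 + 1/3 = 7/3
  3 + 3/7 = 24/7
  1 + 7/24 = 31/24

31/24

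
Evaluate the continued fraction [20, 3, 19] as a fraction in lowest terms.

Using pₖ = aₖpₖ₋₁ + pₖ₋₂ and qₖ = aₖqₖ₋₁ + qₖ₋₂:
  k=0: a=20, p=20, q=1
  k=1: a=3, p=61, q=3
  k=2: a=19, p=1179, q=58

1179/58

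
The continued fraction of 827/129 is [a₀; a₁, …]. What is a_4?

3

827 = 6·129 + 53   →  a_0 = 6
129 = 2·53 + 23   →  a_1 = 2
53 = 2·23 + 7   →  a_2 = 2
23 = 3·7 + 2   →  a_3 = 3
7 = 3·2 + 1   →  a_4 = 3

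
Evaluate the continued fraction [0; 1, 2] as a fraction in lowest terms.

2/3

Fold from the inside: start with 2/1.
  1 + 1/2 = 3/2
  0 + 2/3 = 2/3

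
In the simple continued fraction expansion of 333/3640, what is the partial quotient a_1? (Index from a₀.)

10

333 = 0·3640 + 333   →  a_0 = 0
3640 = 10·333 + 310   →  a_1 = 10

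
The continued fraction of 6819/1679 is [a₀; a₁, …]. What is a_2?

3

6819 = 4·1679 + 103   →  a_0 = 4
1679 = 16·103 + 31   →  a_1 = 16
103 = 3·31 + 10   →  a_2 = 3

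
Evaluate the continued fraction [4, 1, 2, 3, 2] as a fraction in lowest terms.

Using pₖ = aₖpₖ₋₁ + pₖ₋₂ and qₖ = aₖqₖ₋₁ + qₖ₋₂:
  k=0: a=4, p=4, q=1
  k=1: a=1, p=5, q=1
  k=2: a=2, p=14, q=3
  k=3: a=3, p=47, q=10
  k=4: a=2, p=108, q=23

108/23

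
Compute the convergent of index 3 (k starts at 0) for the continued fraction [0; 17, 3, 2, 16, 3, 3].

Using pₖ = aₖpₖ₋₁ + pₖ₋₂, qₖ = aₖqₖ₋₁ + qₖ₋₂ (with p₋₁=1, p₋₂=0, q₋₁=0, q₋₂=1):
  k=0: a=0, p=0, q=1
  k=1: a=17, p=1, q=17
  k=2: a=3, p=3, q=52
  k=3: a=2, p=7, q=121

7/121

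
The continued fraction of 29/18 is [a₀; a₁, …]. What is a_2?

1

29 = 1·18 + 11   →  a_0 = 1
18 = 1·11 + 7   →  a_1 = 1
11 = 1·7 + 4   →  a_2 = 1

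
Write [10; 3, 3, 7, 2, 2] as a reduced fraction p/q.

Fold from the inside: start with 2/1.
  2 + 1/2 = 5/2
  7 + 2/5 = 37/5
  3 + 5/37 = 116/37
  3 + 37/116 = 385/116
  10 + 116/385 = 3966/385

3966/385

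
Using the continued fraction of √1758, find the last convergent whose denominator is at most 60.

√1758 = [41; 1, 12, 1, 82, …] (period length 4).
Convergents:
  p_0/q_0 = 41/1
  p_1/q_1 = 42/1
  p_2/q_2 = 545/13
  p_3/q_3 = 587/14
  p_4/q_4 = 48679/1161
q_3 = 14 ≤ 60 < 1161 = q_4, so the answer is 587/14.

587/14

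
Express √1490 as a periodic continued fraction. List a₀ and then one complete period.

[38; 1, 1, 1, 1, 76]

a₀ = ⌊√1490⌋ = 38.
With m₀=0, d₀=1 and mₖ₊₁ = dₖaₖ − mₖ, dₖ₊₁ = (n − mₖ₊₁²)/dₖ, aₖ₊₁ = ⌊(a₀+mₖ₊₁)/dₖ₊₁⌋:
  k=1: m=38, d=46, a=1
  k=2: m=8, d=31, a=1
  k=3: m=23, d=31, a=1
  k=4: m=8, d=46, a=1
  k=5: m=38, d=1, a=76
d=1 and a=2a₀=76 at k=5, so the next step gives (m, d) = (38, 46) again — its k=1 value — and the period has length 5.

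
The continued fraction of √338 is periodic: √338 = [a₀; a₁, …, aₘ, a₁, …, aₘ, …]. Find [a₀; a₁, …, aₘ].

a₀ = ⌊√338⌋ = 18.
With m₀=0, d₀=1 and mₖ₊₁ = dₖaₖ − mₖ, dₖ₊₁ = (n − mₖ₊₁²)/dₖ, aₖ₊₁ = ⌊(a₀+mₖ₊₁)/dₖ₊₁⌋:
  k=1: m=18, d=14, a=2
  k=2: m=10, d=17, a=1
  k=3: m=7, d=17, a=1
  k=4: m=10, d=14, a=2
  k=5: m=18, d=1, a=36
d=1 and a=2a₀=36 at k=5, so the next step gives (m, d) = (18, 14) again — its k=1 value — and the period has length 5.

[18; 2, 1, 1, 2, 36]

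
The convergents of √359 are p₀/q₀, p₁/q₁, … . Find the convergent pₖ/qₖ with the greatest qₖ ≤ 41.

360/19

√359 = [18; 1, 17, 1, 36, …] (period length 4).
Convergents:
  p_0/q_0 = 18/1
  p_1/q_1 = 19/1
  p_2/q_2 = 341/18
  p_3/q_3 = 360/19
  p_4/q_4 = 13301/702
q_3 = 19 ≤ 41 < 702 = q_4, so the answer is 360/19.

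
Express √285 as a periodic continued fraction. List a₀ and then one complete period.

[16; 1, 7, 2, 7, 1, 32]

a₀ = ⌊√285⌋ = 16.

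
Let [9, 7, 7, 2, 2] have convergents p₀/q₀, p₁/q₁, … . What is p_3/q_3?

978/107

Using pₖ = aₖpₖ₋₁ + pₖ₋₂, qₖ = aₖqₖ₋₁ + qₖ₋₂ (with p₋₁=1, p₋₂=0, q₋₁=0, q₋₂=1):
  k=0: a=9, p=9, q=1
  k=1: a=7, p=64, q=7
  k=2: a=7, p=457, q=50
  k=3: a=2, p=978, q=107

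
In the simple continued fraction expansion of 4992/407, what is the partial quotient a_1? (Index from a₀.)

3

4992 = 12·407 + 108   →  a_0 = 12
407 = 3·108 + 83   →  a_1 = 3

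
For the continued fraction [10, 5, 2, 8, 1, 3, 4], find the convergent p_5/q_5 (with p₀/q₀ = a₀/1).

4124/405

Using pₖ = aₖpₖ₋₁ + pₖ₋₂, qₖ = aₖqₖ₋₁ + qₖ₋₂ (with p₋₁=1, p₋₂=0, q₋₁=0, q₋₂=1):
  k=0: a=10, p=10, q=1
  k=1: a=5, p=51, q=5
  k=2: a=2, p=112, q=11
  k=3: a=8, p=947, q=93
  k=4: a=1, p=1059, q=104
  k=5: a=3, p=4124, q=405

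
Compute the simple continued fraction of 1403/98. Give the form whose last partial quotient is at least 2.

1403 = 14×98 + 31
98 = 3×31 + 5
31 = 6×5 + 1
5 = 5×1 + 0  (stop)
So 1403/98 = [14; 3, 6, 5].

[14; 3, 6, 5]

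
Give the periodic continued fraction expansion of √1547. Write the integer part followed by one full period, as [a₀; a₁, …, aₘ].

a₀ = ⌊√1547⌋ = 39.
With m₀=0, d₀=1 and mₖ₊₁ = dₖaₖ − mₖ, dₖ₊₁ = (n − mₖ₊₁²)/dₖ, aₖ₊₁ = ⌊(a₀+mₖ₊₁)/dₖ₊₁⌋:
  k=1: m=39, d=26, a=3
  k=2: m=39, d=1, a=78
d=1 and a=2a₀=78 at k=2, so the next step gives (m, d) = (39, 26) again — its k=1 value — and the period has length 2.

[39; 3, 78]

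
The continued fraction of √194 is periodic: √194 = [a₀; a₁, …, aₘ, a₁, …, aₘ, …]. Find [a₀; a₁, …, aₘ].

a₀ = ⌊√194⌋ = 13.
With m₀=0, d₀=1 and mₖ₊₁ = dₖaₖ − mₖ, dₖ₊₁ = (n − mₖ₊₁²)/dₖ, aₖ₊₁ = ⌊(a₀+mₖ₊₁)/dₖ₊₁⌋:
  k=1: m=13, d=25, a=1
  k=2: m=12, d=2, a=12
  k=3: m=12, d=25, a=1
  k=4: m=13, d=1, a=26
d=1 and a=2a₀=26 at k=4, so the next step gives (m, d) = (13, 25) again — its k=1 value — and the period has length 4.

[13; 1, 12, 1, 26]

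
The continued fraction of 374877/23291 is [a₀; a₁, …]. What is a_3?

18

374877 = 16·23291 + 2221   →  a_0 = 16
23291 = 10·2221 + 1081   →  a_1 = 10
2221 = 2·1081 + 59   →  a_2 = 2
1081 = 18·59 + 19   →  a_3 = 18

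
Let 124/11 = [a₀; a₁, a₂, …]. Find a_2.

1

124 = 11·11 + 3   →  a_0 = 11
11 = 3·3 + 2   →  a_1 = 3
3 = 1·2 + 1   →  a_2 = 1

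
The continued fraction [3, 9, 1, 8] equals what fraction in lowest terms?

276/89

Fold from the inside: start with 8/1.
  1 + 1/8 = 9/8
  9 + 8/9 = 89/9
  3 + 9/89 = 276/89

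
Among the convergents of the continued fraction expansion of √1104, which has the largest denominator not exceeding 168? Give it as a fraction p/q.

√1104 = [33; 4, 2, 2, 2, 4, 66, …] (period length 6).
Convergents:
  p_0/q_0 = 33/1
  p_1/q_1 = 133/4
  p_2/q_2 = 299/9
  p_3/q_3 = 731/22
  p_4/q_4 = 1761/53
  p_5/q_5 = 7775/234
q_4 = 53 ≤ 168 < 234 = q_5, so the answer is 1761/53.

1761/53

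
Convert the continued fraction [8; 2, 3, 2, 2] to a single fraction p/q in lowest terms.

329/39

Using pₖ = aₖpₖ₋₁ + pₖ₋₂ and qₖ = aₖqₖ₋₁ + qₖ₋₂:
  k=0: a=8, p=8, q=1
  k=1: a=2, p=17, q=2
  k=2: a=3, p=59, q=7
  k=3: a=2, p=135, q=16
  k=4: a=2, p=329, q=39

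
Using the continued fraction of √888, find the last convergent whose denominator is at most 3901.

√888 = [29; 1, 3, 1, 58, …] (period length 4).
Convergents:
  p_0/q_0 = 29/1
  p_1/q_1 = 30/1
  p_2/q_2 = 119/4
  p_3/q_3 = 149/5
  p_4/q_4 = 8761/294
  p_5/q_5 = 8910/299
  p_6/q_6 = 35491/1191
  p_7/q_7 = 44401/1490
  p_8/q_8 = 2610749/87611
q_7 = 1490 ≤ 3901 < 87611 = q_8, so the answer is 44401/1490.

44401/1490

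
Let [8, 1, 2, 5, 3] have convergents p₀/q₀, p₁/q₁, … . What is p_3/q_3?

Using pₖ = aₖpₖ₋₁ + pₖ₋₂, qₖ = aₖqₖ₋₁ + qₖ₋₂ (with p₋₁=1, p₋₂=0, q₋₁=0, q₋₂=1):
  k=0: a=8, p=8, q=1
  k=1: a=1, p=9, q=1
  k=2: a=2, p=26, q=3
  k=3: a=5, p=139, q=16

139/16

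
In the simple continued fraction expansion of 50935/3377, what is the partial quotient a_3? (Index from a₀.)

50935 = 15·3377 + 280   →  a_0 = 15
3377 = 12·280 + 17   →  a_1 = 12
280 = 16·17 + 8   →  a_2 = 16
17 = 2·8 + 1   →  a_3 = 2

2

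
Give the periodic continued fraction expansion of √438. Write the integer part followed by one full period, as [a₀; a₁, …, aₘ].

a₀ = ⌊√438⌋ = 20.
With m₀=0, d₀=1 and mₖ₊₁ = dₖaₖ − mₖ, dₖ₊₁ = (n − mₖ₊₁²)/dₖ, aₖ₊₁ = ⌊(a₀+mₖ₊₁)/dₖ₊₁⌋:
  k=1: m=20, d=38, a=1
  k=2: m=18, d=3, a=12
  k=3: m=18, d=38, a=1
  k=4: m=20, d=1, a=40
d=1 and a=2a₀=40 at k=4, so the next step gives (m, d) = (20, 38) again — its k=1 value — and the period has length 4.

[20; 1, 12, 1, 40]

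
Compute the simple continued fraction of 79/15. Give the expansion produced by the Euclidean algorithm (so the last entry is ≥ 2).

79 = 5·15 + 4
15 = 3·4 + 3
4 = 1·3 + 1
3 = 3·1 + 0  (stop)
So 79/15 = [5; 3, 1, 3].

[5; 3, 1, 3]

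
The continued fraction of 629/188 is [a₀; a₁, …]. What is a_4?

3

629 = 3·188 + 65   →  a_0 = 3
188 = 2·65 + 58   →  a_1 = 2
65 = 1·58 + 7   →  a_2 = 1
58 = 8·7 + 2   →  a_3 = 8
7 = 3·2 + 1   →  a_4 = 3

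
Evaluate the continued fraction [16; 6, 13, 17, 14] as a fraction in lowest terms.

Fold from the inside: start with 14/1.
  17 + 1/14 = 239/14
  13 + 14/239 = 3121/239
  6 + 239/3121 = 18965/3121
  16 + 3121/18965 = 306561/18965

306561/18965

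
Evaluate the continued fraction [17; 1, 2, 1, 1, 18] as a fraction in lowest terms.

Using pₖ = aₖpₖ₋₁ + pₖ₋₂ and qₖ = aₖqₖ₋₁ + qₖ₋₂:
  k=0: a=17, p=17, q=1
  k=1: a=1, p=18, q=1
  k=2: a=2, p=53, q=3
  k=3: a=1, p=71, q=4
  k=4: a=1, p=124, q=7
  k=5: a=18, p=2303, q=130

2303/130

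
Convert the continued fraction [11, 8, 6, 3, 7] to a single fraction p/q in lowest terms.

12613/1134

Fold from the inside: start with 7/1.
  3 + 1/7 = 22/7
  6 + 7/22 = 139/22
  8 + 22/139 = 1134/139
  11 + 139/1134 = 12613/1134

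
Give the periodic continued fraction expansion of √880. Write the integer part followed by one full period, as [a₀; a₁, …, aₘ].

a₀ = ⌊√880⌋ = 29.
With m₀=0, d₀=1 and mₖ₊₁ = dₖaₖ − mₖ, dₖ₊₁ = (n − mₖ₊₁²)/dₖ, aₖ₊₁ = ⌊(a₀+mₖ₊₁)/dₖ₊₁⌋:
  k=1: m=29, d=39, a=1
  k=2: m=10, d=20, a=1
  k=3: m=10, d=39, a=1
  k=4: m=29, d=1, a=58
d=1 and a=2a₀=58 at k=4, so the next step gives (m, d) = (29, 39) again — its k=1 value — and the period has length 4.

[29; 1, 1, 1, 58]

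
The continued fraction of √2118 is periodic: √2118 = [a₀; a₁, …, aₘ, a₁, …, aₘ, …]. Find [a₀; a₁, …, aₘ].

a₀ = ⌊√2118⌋ = 46.
With m₀=0, d₀=1 and mₖ₊₁ = dₖaₖ − mₖ, dₖ₊₁ = (n − mₖ₊₁²)/dₖ, aₖ₊₁ = ⌊(a₀+mₖ₊₁)/dₖ₊₁⌋:
  k=1: m=46, d=2, a=46
  k=2: m=46, d=1, a=92
d=1 and a=2a₀=92 at k=2, so the next step gives (m, d) = (46, 2) again — its k=1 value — and the period has length 2.

[46; 46, 92]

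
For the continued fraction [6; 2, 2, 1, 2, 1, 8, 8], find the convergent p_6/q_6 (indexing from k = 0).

Using pₖ = aₖpₖ₋₁ + pₖ₋₂, qₖ = aₖqₖ₋₁ + qₖ₋₂ (with p₋₁=1, p₋₂=0, q₋₁=0, q₋₂=1):
  k=0: a=6, p=6, q=1
  k=1: a=2, p=13, q=2
  k=2: a=2, p=32, q=5
  k=3: a=1, p=45, q=7
  k=4: a=2, p=122, q=19
  k=5: a=1, p=167, q=26
  k=6: a=8, p=1458, q=227

1458/227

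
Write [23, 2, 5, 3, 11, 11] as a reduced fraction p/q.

Fold from the inside: start with 11/1.
  11 + 1/11 = 122/11
  3 + 11/122 = 377/122
  5 + 122/377 = 2007/377
  2 + 377/2007 = 4391/2007
  23 + 2007/4391 = 103000/4391

103000/4391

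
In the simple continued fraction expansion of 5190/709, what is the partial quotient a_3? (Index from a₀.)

9

5190 = 7·709 + 227   →  a_0 = 7
709 = 3·227 + 28   →  a_1 = 3
227 = 8·28 + 3   →  a_2 = 8
28 = 9·3 + 1   →  a_3 = 9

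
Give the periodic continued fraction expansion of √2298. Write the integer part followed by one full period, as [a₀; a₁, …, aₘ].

a₀ = ⌊√2298⌋ = 47.
With m₀=0, d₀=1 and mₖ₊₁ = dₖaₖ − mₖ, dₖ₊₁ = (n − mₖ₊₁²)/dₖ, aₖ₊₁ = ⌊(a₀+mₖ₊₁)/dₖ₊₁⌋:
  k=1: m=47, d=89, a=1
  k=2: m=42, d=6, a=14
  k=3: m=42, d=89, a=1
  k=4: m=47, d=1, a=94
d=1 and a=2a₀=94 at k=4, so the next step gives (m, d) = (47, 89) again — its k=1 value — and the period has length 4.

[47; 1, 14, 1, 94]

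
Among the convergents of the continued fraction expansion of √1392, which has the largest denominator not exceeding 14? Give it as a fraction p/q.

√1392 = [37; 3, 4, 3, 74, …] (period length 4).
Convergents:
  p_0/q_0 = 37/1
  p_1/q_1 = 112/3
  p_2/q_2 = 485/13
  p_3/q_3 = 1567/42
q_2 = 13 ≤ 14 < 42 = q_3, so the answer is 485/13.

485/13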